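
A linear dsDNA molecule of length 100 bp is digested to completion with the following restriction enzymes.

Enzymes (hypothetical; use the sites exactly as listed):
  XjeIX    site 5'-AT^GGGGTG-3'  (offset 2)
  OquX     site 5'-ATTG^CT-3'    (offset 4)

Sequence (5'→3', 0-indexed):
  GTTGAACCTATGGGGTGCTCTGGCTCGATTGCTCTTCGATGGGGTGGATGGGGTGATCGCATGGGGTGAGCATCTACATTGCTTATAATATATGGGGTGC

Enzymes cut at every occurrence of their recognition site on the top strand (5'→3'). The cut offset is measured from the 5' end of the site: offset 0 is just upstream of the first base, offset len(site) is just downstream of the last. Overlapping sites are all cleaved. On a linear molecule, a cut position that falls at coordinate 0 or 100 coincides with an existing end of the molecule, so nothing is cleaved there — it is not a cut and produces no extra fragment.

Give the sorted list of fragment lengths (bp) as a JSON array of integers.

[7,9,9,11,12,13,19,20]

Per-enzyme occurrences:
  XjeIX ATGGGGTG/2: at [9, 38, 47, 60, 91] ⇒ [11, 40, 49, 62, 93]
  OquX ATTGCT/4: at [27, 77] ⇒ [31, 81]

All cut coordinates (distinct, sorted): [11, 31, 40, 49, 62, 81, 93]

Fragment lengths:
  [0,11): 11 bp
  [11,31): 20 bp
  [31,40): 9 bp
  [40,49): 9 bp
  [49,62): 13 bp
  [62,81): 19 bp
  [81,93): 12 bp
  [93,100): 7 bp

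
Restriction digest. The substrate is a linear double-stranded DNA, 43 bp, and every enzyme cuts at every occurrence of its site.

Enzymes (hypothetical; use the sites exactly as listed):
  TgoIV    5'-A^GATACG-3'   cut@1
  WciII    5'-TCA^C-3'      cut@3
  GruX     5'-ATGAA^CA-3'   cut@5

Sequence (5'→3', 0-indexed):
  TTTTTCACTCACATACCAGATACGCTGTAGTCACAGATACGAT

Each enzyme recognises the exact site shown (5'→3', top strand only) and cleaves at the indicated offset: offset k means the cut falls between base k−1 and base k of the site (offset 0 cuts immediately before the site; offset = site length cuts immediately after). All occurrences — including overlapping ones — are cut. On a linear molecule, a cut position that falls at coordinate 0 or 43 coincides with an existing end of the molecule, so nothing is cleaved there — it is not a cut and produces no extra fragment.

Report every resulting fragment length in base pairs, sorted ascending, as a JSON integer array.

Per-enzyme occurrences:
  TgoIV (AGATACG, off=1): starts [17, 34] → cuts [18, 35]
  WciII (TCAC, off=3): starts [4, 8, 30] → cuts [7, 11, 33]
  GruX (ATGAACA, off=5): no sites

All cut coordinates (distinct, sorted): [7, 11, 18, 33, 35]

Fragment lengths:
  [0,7): 7 bp
  [7,11): 4 bp
  [11,18): 7 bp
  [18,33): 15 bp
  [33,35): 2 bp
  [35,43): 8 bp

[2,4,7,7,8,15]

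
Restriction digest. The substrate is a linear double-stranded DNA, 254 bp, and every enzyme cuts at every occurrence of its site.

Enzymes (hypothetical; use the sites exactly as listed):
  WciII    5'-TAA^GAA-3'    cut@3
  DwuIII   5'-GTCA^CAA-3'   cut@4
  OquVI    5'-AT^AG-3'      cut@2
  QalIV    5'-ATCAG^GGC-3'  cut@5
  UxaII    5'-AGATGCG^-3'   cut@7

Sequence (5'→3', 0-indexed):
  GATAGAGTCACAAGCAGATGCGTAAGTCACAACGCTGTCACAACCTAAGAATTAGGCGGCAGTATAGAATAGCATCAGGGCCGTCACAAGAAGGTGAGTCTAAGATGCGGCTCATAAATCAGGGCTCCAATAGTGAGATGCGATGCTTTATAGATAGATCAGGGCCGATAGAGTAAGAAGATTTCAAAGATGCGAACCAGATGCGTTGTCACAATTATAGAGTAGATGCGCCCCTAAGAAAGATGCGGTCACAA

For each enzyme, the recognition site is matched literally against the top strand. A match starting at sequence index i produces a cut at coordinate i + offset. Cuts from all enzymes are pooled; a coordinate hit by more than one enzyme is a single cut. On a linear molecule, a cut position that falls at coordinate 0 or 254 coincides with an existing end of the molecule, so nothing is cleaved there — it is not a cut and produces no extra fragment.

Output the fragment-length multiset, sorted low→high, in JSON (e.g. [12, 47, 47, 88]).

Site scan:
  WciII (TAAGAA, off=3): starts [45, 173, 234] → cuts [48, 176, 237]
  DwuIII (GTCACAA, off=4): starts [6, 25, 36, 82, 207, 247] → cuts [10, 29, 40, 86, 211, 251]
  OquVI (ATAG, off=2): starts [1, 63, 68, 129, 149, 153, 167, 216] → cuts [3, 65, 70, 131, 151, 155, 169, 218]
  QalIV (ATCAGGGC, off=5): starts [73, 117, 157] → cuts [78, 122, 162]
  UxaII (AGATGCG, off=7): starts [15, 102, 135, 187, 198, 223, 240] → cuts [22, 109, 142, 194, 205, 230, 247]

All cut coordinates (distinct, sorted): [3, 10, 22, 29, 40, 48, 65, 70, 78, 86, 109, 122, 131, 142, 151, 155, 162, 169, 176, 194, 205, 211, 218, 230, 237, 247, 251]

Fragments:
  [0,3): 3 bp
  [3,10): 7 bp
  [10,22): 12 bp
  [22,29): 7 bp
  [29,40): 11 bp
  [40,48): 8 bp
  [48,65): 17 bp
  [65,70): 5 bp
  [70,78): 8 bp
  [78,86): 8 bp
  [86,109): 23 bp
  [109,122): 13 bp
  [122,131): 9 bp
  [131,142): 11 bp
  [142,151): 9 bp
  [151,155): 4 bp
  [155,162): 7 bp
  [162,169): 7 bp
  [169,176): 7 bp
  [176,194): 18 bp
  [194,205): 11 bp
  [205,211): 6 bp
  [211,218): 7 bp
  [218,230): 12 bp
  [230,237): 7 bp
  [237,247): 10 bp
  [247,251): 4 bp
  [251,254): 3 bp

[3,3,4,4,5,6,7,7,7,7,7,7,7,8,8,8,9,9,10,11,11,11,12,12,13,17,18,23]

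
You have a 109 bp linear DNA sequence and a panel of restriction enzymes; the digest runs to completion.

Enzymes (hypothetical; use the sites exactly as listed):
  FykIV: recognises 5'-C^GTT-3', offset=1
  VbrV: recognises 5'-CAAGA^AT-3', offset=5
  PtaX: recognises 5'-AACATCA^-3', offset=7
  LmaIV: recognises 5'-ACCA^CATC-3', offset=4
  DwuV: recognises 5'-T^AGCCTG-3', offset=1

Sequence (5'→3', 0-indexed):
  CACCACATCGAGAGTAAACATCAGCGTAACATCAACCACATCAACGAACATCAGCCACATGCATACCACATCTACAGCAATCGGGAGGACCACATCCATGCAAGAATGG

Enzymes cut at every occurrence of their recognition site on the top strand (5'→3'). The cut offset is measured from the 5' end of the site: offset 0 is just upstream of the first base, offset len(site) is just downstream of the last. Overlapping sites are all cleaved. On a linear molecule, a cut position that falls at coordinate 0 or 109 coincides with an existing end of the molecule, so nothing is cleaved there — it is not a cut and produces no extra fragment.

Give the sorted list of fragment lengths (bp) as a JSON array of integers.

[4,4,5,11,13,15,15,18,24]

Scan for sites:
  FykIV (CGTT, off=1): no sites
  VbrV (CAAGAAT, off=5): starts [100] → cuts [105]
  PtaX (AACATCA, off=7): starts [16, 27, 46] → cuts [23, 34, 53]
  LmaIV (ACCACATC, off=4): starts [1, 34, 64, 88] → cuts [5, 38, 68, 92]
  DwuV (TAGCCTG, off=1): no sites

All cut coordinates (distinct, sorted): [5, 23, 34, 38, 53, 68, 92, 105]

Fragment lengths:
  [0,5): 5 bp
  [5,23): 18 bp
  [23,34): 11 bp
  [34,38): 4 bp
  [38,53): 15 bp
  [53,68): 15 bp
  [68,92): 24 bp
  [92,105): 13 bp
  [105,109): 4 bp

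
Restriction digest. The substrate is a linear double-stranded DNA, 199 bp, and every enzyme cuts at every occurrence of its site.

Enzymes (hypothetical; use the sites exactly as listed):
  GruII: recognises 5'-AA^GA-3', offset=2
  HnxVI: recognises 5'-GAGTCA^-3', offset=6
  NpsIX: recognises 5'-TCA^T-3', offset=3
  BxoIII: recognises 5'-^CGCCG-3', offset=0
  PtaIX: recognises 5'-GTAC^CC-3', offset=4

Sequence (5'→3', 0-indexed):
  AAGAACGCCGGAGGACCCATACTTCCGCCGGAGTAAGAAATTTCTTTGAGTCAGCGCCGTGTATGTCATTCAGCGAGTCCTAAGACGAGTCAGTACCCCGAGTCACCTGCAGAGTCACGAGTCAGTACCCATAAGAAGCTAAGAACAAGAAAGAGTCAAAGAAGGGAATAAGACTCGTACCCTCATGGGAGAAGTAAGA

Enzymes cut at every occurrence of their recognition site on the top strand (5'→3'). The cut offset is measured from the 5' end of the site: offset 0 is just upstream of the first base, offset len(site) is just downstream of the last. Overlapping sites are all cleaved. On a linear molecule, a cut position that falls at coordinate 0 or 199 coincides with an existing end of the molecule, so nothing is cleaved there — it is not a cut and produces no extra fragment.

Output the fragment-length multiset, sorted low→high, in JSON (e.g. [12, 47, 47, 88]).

Per-enzyme occurrences:
  GruII AAGA/2: at [0, 34, 81, 132, 140, 146, 150, 158, 169, 195] ⇒ [2, 36, 83, 134, 142, 148, 152, 160, 171, 197]
  HnxVI GAGTCA/6: at [47, 86, 99, 111, 118, 152] ⇒ [53, 92, 105, 117, 124, 158]
  NpsIX TCAT/3: at [65, 182] ⇒ [68, 185]
  BxoIII CGCCG/0: at [5, 25, 54] ⇒ [5, 25, 54]
  PtaIX GTACCC/4: at [92, 124, 176] ⇒ [96, 128, 180]

All cut coordinates (distinct, sorted): [2, 5, 25, 36, 53, 54, 68, 83, 92, 96, 105, 117, 124, 128, 134, 142, 148, 152, 158, 160, 171, 180, 185, 197]

Fragments:
  [0,2): 2 bp
  [2,5): 3 bp
  [5,25): 20 bp
  [25,36): 11 bp
  [36,53): 17 bp
  [53,54): 1 bp
  [54,68): 14 bp
  [68,83): 15 bp
  [83,92): 9 bp
  [92,96): 4 bp
  [96,105): 9 bp
  [105,117): 12 bp
  [117,124): 7 bp
  [124,128): 4 bp
  [128,134): 6 bp
  [134,142): 8 bp
  [142,148): 6 bp
  [148,152): 4 bp
  [152,158): 6 bp
  [158,160): 2 bp
  [160,171): 11 bp
  [171,180): 9 bp
  [180,185): 5 bp
  [185,197): 12 bp
  [197,199): 2 bp

[1,2,2,2,3,4,4,4,5,6,6,6,7,8,9,9,9,11,11,12,12,14,15,17,20]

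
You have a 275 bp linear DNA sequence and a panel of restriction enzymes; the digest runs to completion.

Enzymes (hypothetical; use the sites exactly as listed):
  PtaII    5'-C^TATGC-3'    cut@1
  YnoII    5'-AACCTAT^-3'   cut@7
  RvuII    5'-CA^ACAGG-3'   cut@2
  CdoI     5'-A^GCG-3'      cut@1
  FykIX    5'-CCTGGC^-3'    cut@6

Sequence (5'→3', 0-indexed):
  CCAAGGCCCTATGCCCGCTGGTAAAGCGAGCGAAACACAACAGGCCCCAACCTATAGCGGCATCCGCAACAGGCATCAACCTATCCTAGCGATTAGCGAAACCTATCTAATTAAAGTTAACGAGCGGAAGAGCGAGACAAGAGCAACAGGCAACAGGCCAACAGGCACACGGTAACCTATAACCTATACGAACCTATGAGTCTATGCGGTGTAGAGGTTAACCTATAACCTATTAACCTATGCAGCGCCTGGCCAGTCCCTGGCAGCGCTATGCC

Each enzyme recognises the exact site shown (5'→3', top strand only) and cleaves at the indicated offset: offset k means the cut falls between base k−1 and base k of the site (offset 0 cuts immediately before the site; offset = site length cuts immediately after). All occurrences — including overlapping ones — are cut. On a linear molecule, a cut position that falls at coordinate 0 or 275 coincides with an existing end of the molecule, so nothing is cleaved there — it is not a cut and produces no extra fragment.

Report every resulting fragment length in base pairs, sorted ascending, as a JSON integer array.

[1,1,3,3,4,4,4,5,5,6,7,7,7,7,8,8,9,9,10,10,11,11,12,14,16,16,16,17,20,24]

Scan for sites:
  PtaII CTATGC/1: at [8, 201, 237, 268] ⇒ [9, 202, 238, 269]
  YnoII AACCTAT/7: at [48, 77, 99, 173, 180, 190, 219, 226, 234] ⇒ [55, 84, 106, 180, 187, 197, 226, 233, 241]
  RvuII CAACAGG/2: at [37, 66, 143, 150, 158] ⇒ [39, 68, 145, 152, 160]
  CdoI AGCG/1: at [24, 28, 55, 87, 94, 122, 130, 243, 264] ⇒ [25, 29, 56, 88, 95, 123, 131, 244, 265]
  FykIX CCTGGC/6: at [247, 258] ⇒ [253, 264]

All cut coordinates (distinct, sorted): [9, 25, 29, 39, 55, 56, 68, 84, 88, 95, 106, 123, 131, 145, 152, 160, 180, 187, 197, 202, 226, 233, 238, 241, 244, 253, 264, 265, 269]

Fragment lengths:
  [0,9): 9 bp
  [9,25): 16 bp
  [25,29): 4 bp
  [29,39): 10 bp
  [39,55): 16 bp
  [55,56): 1 bp
  [56,68): 12 bp
  [68,84): 16 bp
  [84,88): 4 bp
  [88,95): 7 bp
  [95,106): 11 bp
  [106,123): 17 bp
  [123,131): 8 bp
  [131,145): 14 bp
  [145,152): 7 bp
  [152,160): 8 bp
  [160,180): 20 bp
  [180,187): 7 bp
  [187,197): 10 bp
  [197,202): 5 bp
  [202,226): 24 bp
  [226,233): 7 bp
  [233,238): 5 bp
  [238,241): 3 bp
  [241,244): 3 bp
  [244,253): 9 bp
  [253,264): 11 bp
  [264,265): 1 bp
  [265,269): 4 bp
  [269,275): 6 bp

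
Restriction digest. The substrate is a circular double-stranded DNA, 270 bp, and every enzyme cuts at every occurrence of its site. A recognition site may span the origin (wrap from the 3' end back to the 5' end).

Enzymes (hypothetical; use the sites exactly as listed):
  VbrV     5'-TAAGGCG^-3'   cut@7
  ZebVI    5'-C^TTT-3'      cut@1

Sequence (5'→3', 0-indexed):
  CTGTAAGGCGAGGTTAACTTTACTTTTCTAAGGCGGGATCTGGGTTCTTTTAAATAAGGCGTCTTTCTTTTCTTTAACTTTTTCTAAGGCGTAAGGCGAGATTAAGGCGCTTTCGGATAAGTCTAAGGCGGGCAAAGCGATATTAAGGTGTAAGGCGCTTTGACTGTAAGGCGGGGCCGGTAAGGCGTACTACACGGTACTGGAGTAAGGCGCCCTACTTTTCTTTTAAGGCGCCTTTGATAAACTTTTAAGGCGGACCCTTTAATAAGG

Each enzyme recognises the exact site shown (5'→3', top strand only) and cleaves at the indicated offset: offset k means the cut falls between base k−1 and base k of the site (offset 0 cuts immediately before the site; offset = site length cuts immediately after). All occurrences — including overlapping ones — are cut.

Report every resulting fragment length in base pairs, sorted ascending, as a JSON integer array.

[1,1,2,2,4,5,5,5,5,6,6,7,8,10,10,10,11,12,12,13,14,14,15,20,20,25,27]

Site scan:
  VbrV (TAAGGCG, off=7): starts [3, 28, 54, 84, 91, 102, 123, 150, 166, 180, 205, 226, 248] → cuts [10, 35, 61, 91, 98, 109, 130, 157, 173, 187, 212, 233, 255]
  ZebVI (CTTT, off=1): starts [17, 22, 46, 62, 66, 71, 77, 109, 157, 217, 222, 234, 244, 259] → cuts [18, 23, 47, 63, 67, 72, 78, 110, 158, 218, 223, 235, 245, 260]

Pooled cuts: [10, 18, 23, 35, 47, 61, 63, 67, 72, 78, 91, 98, 109, 110, 130, 157, 158, 173, 187, 212, 218, 223, 233, 235, 245, 255, 260]

Fragments:
  10→18: 8 bp
  18→23: 5 bp
  23→35: 12 bp
  35→47: 12 bp
  47→61: 14 bp
  61→63: 2 bp
  63→67: 4 bp
  67→72: 5 bp
  72→78: 6 bp
  78→91: 13 bp
  91→98: 7 bp
  98→109: 11 bp
  109→110: 1 bp
  110→130: 20 bp
  130→157: 27 bp
  157→158: 1 bp
  158→173: 15 bp
  173→187: 14 bp
  187→212: 25 bp
  212→218: 6 bp
  218→223: 5 bp
  223→233: 10 bp
  233→235: 2 bp
  235→245: 10 bp
  245→255: 10 bp
  255→260: 5 bp
  260→10 (wrap): 270-260+10 = 20 bp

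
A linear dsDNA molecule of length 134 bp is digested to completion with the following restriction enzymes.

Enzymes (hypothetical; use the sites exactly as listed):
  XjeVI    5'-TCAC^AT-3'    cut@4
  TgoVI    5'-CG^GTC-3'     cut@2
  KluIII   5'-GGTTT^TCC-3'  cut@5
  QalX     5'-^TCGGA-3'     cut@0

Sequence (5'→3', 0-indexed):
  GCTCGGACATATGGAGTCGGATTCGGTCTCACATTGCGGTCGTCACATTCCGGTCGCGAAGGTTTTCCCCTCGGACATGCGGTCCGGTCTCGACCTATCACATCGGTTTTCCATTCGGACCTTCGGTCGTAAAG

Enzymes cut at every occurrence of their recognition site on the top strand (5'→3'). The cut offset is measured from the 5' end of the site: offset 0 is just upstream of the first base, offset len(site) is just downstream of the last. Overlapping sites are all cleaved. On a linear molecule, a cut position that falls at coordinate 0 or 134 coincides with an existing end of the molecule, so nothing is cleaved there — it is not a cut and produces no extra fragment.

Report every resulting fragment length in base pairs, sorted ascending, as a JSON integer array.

Site scan:
  XjeVI TCACAT/4: at [28, 42, 97] ⇒ [32, 46, 101]
  TgoVI CGGTC/2: at [23, 36, 50, 79, 84, 123] ⇒ [25, 38, 52, 81, 86, 125]
  KluIII GGTTTTCC/5: at [60, 104] ⇒ [65, 109]
  QalX TCGGA/0: at [2, 16, 70, 114] ⇒ [2, 16, 70, 114]

Pooled cuts: [2, 16, 25, 32, 38, 46, 52, 65, 70, 81, 86, 101, 109, 114, 125]

Fragments:
  [0,2): 2 bp
  [2,16): 14 bp
  [16,25): 9 bp
  [25,32): 7 bp
  [32,38): 6 bp
  [38,46): 8 bp
  [46,52): 6 bp
  [52,65): 13 bp
  [65,70): 5 bp
  [70,81): 11 bp
  [81,86): 5 bp
  [86,101): 15 bp
  [101,109): 8 bp
  [109,114): 5 bp
  [114,125): 11 bp
  [125,134): 9 bp

[2,5,5,5,6,6,7,8,8,9,9,11,11,13,14,15]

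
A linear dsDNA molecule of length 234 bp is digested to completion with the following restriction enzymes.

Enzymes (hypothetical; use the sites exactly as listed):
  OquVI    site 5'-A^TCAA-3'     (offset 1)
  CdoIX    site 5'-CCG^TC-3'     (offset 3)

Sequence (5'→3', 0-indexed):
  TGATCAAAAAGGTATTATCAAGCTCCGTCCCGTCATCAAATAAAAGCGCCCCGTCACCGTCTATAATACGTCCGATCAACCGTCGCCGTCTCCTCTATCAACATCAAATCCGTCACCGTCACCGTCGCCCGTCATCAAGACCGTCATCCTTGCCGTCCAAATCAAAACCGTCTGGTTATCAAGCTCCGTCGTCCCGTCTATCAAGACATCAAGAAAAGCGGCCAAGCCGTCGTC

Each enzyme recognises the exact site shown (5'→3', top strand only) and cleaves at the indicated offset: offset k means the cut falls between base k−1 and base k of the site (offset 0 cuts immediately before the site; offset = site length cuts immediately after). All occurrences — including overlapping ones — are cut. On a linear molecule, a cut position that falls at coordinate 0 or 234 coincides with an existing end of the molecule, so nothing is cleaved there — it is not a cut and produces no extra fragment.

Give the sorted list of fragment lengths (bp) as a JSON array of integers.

Site scan:
  OquVI ATCAA/1: at [2, 16, 34, 74, 96, 102, 133, 160, 177, 199, 207] ⇒ [3, 17, 35, 75, 97, 103, 134, 161, 178, 200, 208]
  CdoIX CCGTC/3: at [24, 29, 50, 56, 79, 85, 109, 115, 121, 128, 140, 152, 167, 185, 193, 226] ⇒ [27, 32, 53, 59, 82, 88, 112, 118, 124, 131, 143, 155, 170, 188, 196, 229]

All cut coordinates (distinct, sorted): [3, 17, 27, 32, 35, 53, 59, 75, 82, 88, 97, 103, 112, 118, 124, 131, 134, 143, 155, 161, 170, 178, 188, 196, 200, 208, 229]

Fragment lengths:
  [0,3): 3 bp
  [3,17): 14 bp
  [17,27): 10 bp
  [27,32): 5 bp
  [32,35): 3 bp
  [35,53): 18 bp
  [53,59): 6 bp
  [59,75): 16 bp
  [75,82): 7 bp
  [82,88): 6 bp
  [88,97): 9 bp
  [97,103): 6 bp
  [103,112): 9 bp
  [112,118): 6 bp
  [118,124): 6 bp
  [124,131): 7 bp
  [131,134): 3 bp
  [134,143): 9 bp
  [143,155): 12 bp
  [155,161): 6 bp
  [161,170): 9 bp
  [170,178): 8 bp
  [178,188): 10 bp
  [188,196): 8 bp
  [196,200): 4 bp
  [200,208): 8 bp
  [208,229): 21 bp
  [229,234): 5 bp

[3,3,3,4,5,5,6,6,6,6,6,6,7,7,8,8,8,9,9,9,9,10,10,12,14,16,18,21]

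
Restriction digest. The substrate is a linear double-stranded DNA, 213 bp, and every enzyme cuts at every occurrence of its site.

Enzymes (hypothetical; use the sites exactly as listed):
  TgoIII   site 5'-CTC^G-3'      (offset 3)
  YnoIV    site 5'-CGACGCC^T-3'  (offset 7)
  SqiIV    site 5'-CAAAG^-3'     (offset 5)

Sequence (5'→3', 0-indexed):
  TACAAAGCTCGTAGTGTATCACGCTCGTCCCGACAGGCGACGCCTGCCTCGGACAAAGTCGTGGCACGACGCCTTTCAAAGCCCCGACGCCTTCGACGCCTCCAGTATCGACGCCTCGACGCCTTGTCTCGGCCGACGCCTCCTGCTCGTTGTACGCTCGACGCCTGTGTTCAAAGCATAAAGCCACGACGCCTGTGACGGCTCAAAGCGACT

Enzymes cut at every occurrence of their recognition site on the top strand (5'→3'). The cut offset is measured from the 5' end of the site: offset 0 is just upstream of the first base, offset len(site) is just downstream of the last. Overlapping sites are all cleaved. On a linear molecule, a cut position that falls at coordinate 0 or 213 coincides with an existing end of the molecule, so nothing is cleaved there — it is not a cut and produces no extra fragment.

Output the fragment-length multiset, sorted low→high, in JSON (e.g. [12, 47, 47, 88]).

Scan for sites:
  TgoIII CTCG/3: at [7, 23, 47, 114, 127, 145, 156] ⇒ [10, 26, 50, 117, 130, 148, 159]
  YnoIV CGACGCCT/7: at [37, 66, 84, 93, 108, 116, 133, 158, 186] ⇒ [44, 73, 91, 100, 115, 123, 140, 165, 193]
  SqiIV CAAAG/5: at [2, 53, 76, 171, 203] ⇒ [7, 58, 81, 176, 208]

All cut coordinates (distinct, sorted): [7, 10, 26, 44, 50, 58, 73, 81, 91, 100, 115, 117, 123, 130, 140, 148, 159, 165, 176, 193, 208]

Fragments:
  [0,7): 7 bp
  [7,10): 3 bp
  [10,26): 16 bp
  [26,44): 18 bp
  [44,50): 6 bp
  [50,58): 8 bp
  [58,73): 15 bp
  [73,81): 8 bp
  [81,91): 10 bp
  [91,100): 9 bp
  [100,115): 15 bp
  [115,117): 2 bp
  [117,123): 6 bp
  [123,130): 7 bp
  [130,140): 10 bp
  [140,148): 8 bp
  [148,159): 11 bp
  [159,165): 6 bp
  [165,176): 11 bp
  [176,193): 17 bp
  [193,208): 15 bp
  [208,213): 5 bp

[2,3,5,6,6,6,7,7,8,8,8,9,10,10,11,11,15,15,15,16,17,18]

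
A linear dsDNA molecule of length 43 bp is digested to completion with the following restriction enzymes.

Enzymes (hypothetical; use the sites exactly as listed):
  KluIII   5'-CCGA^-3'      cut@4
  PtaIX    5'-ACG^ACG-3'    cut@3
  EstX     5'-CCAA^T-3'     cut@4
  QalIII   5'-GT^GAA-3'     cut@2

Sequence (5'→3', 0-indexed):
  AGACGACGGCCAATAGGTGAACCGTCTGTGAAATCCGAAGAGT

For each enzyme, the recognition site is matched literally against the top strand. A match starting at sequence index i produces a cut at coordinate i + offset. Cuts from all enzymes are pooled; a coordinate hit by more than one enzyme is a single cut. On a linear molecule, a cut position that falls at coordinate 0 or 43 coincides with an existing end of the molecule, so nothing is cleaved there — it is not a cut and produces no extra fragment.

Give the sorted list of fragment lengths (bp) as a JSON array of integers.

Site scan:
  KluIII CCGA/4: at [34] ⇒ [38]
  PtaIX ACGACG/3: at [2] ⇒ [5]
  EstX CCAAT/4: at [9] ⇒ [13]
  QalIII GTGAA/2: at [16, 27] ⇒ [18, 29]

Pooled cuts: [5, 13, 18, 29, 38]

Fragment lengths:
  [0,5): 5 bp
  [5,13): 8 bp
  [13,18): 5 bp
  [18,29): 11 bp
  [29,38): 9 bp
  [38,43): 5 bp

[5,5,5,8,9,11]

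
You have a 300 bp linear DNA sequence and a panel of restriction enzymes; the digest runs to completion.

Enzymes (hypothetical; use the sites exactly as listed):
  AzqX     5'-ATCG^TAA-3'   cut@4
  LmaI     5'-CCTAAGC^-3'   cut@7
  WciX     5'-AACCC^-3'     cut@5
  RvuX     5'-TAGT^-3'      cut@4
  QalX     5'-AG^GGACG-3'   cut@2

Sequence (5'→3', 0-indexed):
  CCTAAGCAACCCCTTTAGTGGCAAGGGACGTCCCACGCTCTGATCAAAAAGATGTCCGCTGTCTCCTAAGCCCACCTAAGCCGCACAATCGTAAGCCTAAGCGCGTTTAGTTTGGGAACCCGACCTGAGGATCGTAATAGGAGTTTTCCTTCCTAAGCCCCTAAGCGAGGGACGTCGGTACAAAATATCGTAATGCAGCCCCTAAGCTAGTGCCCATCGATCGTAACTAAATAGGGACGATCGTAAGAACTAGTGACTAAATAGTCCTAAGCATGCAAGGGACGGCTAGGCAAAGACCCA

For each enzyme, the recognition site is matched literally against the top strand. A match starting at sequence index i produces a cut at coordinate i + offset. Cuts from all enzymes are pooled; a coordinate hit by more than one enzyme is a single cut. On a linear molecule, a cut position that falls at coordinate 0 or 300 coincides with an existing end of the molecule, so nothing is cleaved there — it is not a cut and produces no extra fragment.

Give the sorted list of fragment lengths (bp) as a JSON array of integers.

Site scan:
  AzqX ATCGTAA/4: at [87, 130, 186, 219, 239] ⇒ [91, 134, 190, 223, 243]
  LmaI CCTAAGC/7: at [0, 64, 74, 95, 151, 159, 200, 265] ⇒ [7, 71, 81, 102, 158, 166, 207, 272]
  WciX AACCC/5: at [7, 116] ⇒ [12, 121]
  RvuX TAGT/4: at [15, 107, 207, 250, 261] ⇒ [19, 111, 211, 254, 265]
  QalX AGGGACG/2: at [23, 167, 232, 277] ⇒ [25, 169, 234, 279]

All cut coordinates (distinct, sorted): [7, 12, 19, 25, 71, 81, 91, 102, 111, 121, 134, 158, 166, 169, 190, 207, 211, 223, 234, 243, 254, 265, 272, 279]

Fragments:
  [0,7): 7 bp
  [7,12): 5 bp
  [12,19): 7 bp
  [19,25): 6 bp
  [25,71): 46 bp
  [71,81): 10 bp
  [81,91): 10 bp
  [91,102): 11 bp
  [102,111): 9 bp
  [111,121): 10 bp
  [121,134): 13 bp
  [134,158): 24 bp
  [158,166): 8 bp
  [166,169): 3 bp
  [169,190): 21 bp
  [190,207): 17 bp
  [207,211): 4 bp
  [211,223): 12 bp
  [223,234): 11 bp
  [234,243): 9 bp
  [243,254): 11 bp
  [254,265): 11 bp
  [265,272): 7 bp
  [272,279): 7 bp
  [279,300): 21 bp

[3,4,5,6,7,7,7,7,8,9,9,10,10,10,11,11,11,11,12,13,17,21,21,24,46]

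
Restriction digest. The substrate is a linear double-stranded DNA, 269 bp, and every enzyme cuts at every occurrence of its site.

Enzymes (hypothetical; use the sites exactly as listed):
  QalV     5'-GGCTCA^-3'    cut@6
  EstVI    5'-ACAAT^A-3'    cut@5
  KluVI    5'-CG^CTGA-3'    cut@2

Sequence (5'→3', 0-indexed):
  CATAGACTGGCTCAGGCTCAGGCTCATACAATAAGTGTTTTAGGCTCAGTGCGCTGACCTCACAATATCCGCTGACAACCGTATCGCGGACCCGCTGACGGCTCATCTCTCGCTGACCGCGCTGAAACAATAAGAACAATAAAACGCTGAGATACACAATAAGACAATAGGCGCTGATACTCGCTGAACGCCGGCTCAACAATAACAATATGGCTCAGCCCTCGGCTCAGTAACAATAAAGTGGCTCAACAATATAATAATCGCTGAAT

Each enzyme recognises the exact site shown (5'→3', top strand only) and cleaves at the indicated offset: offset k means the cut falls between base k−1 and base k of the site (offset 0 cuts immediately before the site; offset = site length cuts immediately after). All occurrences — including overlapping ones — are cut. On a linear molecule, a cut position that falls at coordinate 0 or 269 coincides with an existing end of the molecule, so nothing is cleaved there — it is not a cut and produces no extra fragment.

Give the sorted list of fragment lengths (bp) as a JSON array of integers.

Scan for sites:
  QalV GGCTCA/6: at [8, 14, 20, 42, 99, 192, 211, 223, 242] ⇒ [14, 20, 26, 48, 105, 198, 217, 229, 248]
  EstVI ACAATA/5: at [27, 61, 126, 135, 155, 163, 198, 204, 232, 248] ⇒ [32, 66, 131, 140, 160, 168, 203, 209, 237, 253]
  KluVI CGCTGA/2: at [51, 69, 92, 110, 119, 144, 171, 181, 261] ⇒ [53, 71, 94, 112, 121, 146, 173, 183, 263]

All cut coordinates (distinct, sorted): [14, 20, 26, 32, 48, 53, 66, 71, 94, 105, 112, 121, 131, 140, 146, 160, 168, 173, 183, 198, 203, 209, 217, 229, 237, 248, 253, 263]

Fragments:
  [0,14): 14 bp
  [14,20): 6 bp
  [20,26): 6 bp
  [26,32): 6 bp
  [32,48): 16 bp
  [48,53): 5 bp
  [53,66): 13 bp
  [66,71): 5 bp
  [71,94): 23 bp
  [94,105): 11 bp
  [105,112): 7 bp
  [112,121): 9 bp
  [121,131): 10 bp
  [131,140): 9 bp
  [140,146): 6 bp
  [146,160): 14 bp
  [160,168): 8 bp
  [168,173): 5 bp
  [173,183): 10 bp
  [183,198): 15 bp
  [198,203): 5 bp
  [203,209): 6 bp
  [209,217): 8 bp
  [217,229): 12 bp
  [229,237): 8 bp
  [237,248): 11 bp
  [248,253): 5 bp
  [253,263): 10 bp
  [263,269): 6 bp

[5,5,5,5,5,6,6,6,6,6,6,7,8,8,8,9,9,10,10,10,11,11,12,13,14,14,15,16,23]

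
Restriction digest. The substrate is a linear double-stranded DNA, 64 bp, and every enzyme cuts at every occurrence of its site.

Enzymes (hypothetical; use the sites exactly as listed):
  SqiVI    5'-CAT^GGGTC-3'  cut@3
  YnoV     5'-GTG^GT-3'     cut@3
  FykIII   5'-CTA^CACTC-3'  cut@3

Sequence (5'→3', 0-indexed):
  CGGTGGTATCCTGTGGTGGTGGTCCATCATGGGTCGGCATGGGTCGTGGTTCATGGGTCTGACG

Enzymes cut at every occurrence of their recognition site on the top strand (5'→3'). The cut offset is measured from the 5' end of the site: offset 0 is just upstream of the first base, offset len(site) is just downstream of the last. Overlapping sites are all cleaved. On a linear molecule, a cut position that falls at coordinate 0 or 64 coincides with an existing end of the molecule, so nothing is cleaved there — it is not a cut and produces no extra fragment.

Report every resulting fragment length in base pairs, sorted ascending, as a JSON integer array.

[3,3,5,6,8,9,10,10,10]

Per-enzyme occurrences:
  SqiVI CATGGGTC/3: at [27, 37, 51] ⇒ [30, 40, 54]
  YnoV GTGGT/3: at [2, 12, 15, 18, 45] ⇒ [5, 15, 18, 21, 48]
  FykIII (CTACACTC, off=3): no sites

Pooled cuts: [5, 15, 18, 21, 30, 40, 48, 54]

Fragment lengths:
  [0,5): 5 bp
  [5,15): 10 bp
  [15,18): 3 bp
  [18,21): 3 bp
  [21,30): 9 bp
  [30,40): 10 bp
  [40,48): 8 bp
  [48,54): 6 bp
  [54,64): 10 bp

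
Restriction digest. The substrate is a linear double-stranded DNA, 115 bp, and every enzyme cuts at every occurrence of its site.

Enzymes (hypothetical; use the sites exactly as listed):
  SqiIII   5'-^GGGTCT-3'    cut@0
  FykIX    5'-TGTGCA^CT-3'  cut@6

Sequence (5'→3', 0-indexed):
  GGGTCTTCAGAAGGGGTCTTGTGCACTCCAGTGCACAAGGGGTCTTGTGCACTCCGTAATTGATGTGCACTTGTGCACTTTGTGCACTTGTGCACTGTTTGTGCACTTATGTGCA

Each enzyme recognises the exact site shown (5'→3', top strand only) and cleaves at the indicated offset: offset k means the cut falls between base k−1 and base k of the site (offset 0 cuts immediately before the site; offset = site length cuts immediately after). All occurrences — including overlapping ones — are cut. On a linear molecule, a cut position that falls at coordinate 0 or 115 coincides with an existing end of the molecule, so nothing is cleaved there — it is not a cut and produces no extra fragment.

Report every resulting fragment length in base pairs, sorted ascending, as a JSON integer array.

[8,8,9,10,11,12,12,13,14,18]

Per-enzyme occurrences:
  SqiIII (GGGTCT, off=0): starts [0, 13, 39] → cuts [13, 39] (position 0 is a terminus of the linear molecule — no cut)
  FykIX (TGTGCACT, off=6): starts [19, 45, 63, 71, 80, 88, 99] → cuts [25, 51, 69, 77, 86, 94, 105]

Pooled cuts: [13, 25, 39, 51, 69, 77, 86, 94, 105]

Fragment lengths:
  [0,13): 13 bp
  [13,25): 12 bp
  [25,39): 14 bp
  [39,51): 12 bp
  [51,69): 18 bp
  [69,77): 8 bp
  [77,86): 9 bp
  [86,94): 8 bp
  [94,105): 11 bp
  [105,115): 10 bp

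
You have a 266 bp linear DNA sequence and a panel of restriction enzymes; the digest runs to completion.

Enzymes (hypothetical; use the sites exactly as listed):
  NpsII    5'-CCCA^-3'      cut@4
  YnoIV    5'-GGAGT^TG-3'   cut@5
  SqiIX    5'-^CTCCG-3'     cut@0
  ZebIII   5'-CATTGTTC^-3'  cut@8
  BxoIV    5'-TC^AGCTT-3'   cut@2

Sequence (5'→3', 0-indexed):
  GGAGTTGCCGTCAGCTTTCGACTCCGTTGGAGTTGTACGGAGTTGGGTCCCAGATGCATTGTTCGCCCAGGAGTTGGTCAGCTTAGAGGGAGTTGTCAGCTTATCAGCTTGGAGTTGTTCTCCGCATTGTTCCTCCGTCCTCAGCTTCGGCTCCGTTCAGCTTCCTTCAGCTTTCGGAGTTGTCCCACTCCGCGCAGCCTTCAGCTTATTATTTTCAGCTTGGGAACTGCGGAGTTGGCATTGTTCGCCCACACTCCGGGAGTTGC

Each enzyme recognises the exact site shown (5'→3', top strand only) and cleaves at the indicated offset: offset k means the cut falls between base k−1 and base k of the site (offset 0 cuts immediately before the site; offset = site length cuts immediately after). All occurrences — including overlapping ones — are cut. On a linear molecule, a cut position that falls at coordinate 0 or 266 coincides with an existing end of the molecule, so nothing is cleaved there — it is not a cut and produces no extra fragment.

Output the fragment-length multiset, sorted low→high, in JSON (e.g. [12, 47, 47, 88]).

[2,3,4,4,5,5,5,5,5,7,7,8,8,8,9,9,10,10,10,10,10,11,12,12,12,13,14,14,15,19]

Per-enzyme occurrences:
  NpsII (CCCA, off=4): starts [48, 65, 183, 247] → cuts [52, 69, 187, 251]
  YnoIV (GGAGTTG, off=5): starts [0, 28, 38, 69, 88, 110, 175, 230, 258] → cuts [5, 33, 43, 74, 93, 115, 180, 235, 263]
  SqiIX (CTCCG, off=0): starts [21, 119, 132, 150, 187, 253] → cuts [21, 119, 132, 150, 187, 253]
  ZebIII (CATTGTTC, off=8): starts [56, 124, 238] → cuts [64, 132, 246]
  BxoIV (TCAGCTT, off=2): starts [10, 77, 95, 103, 140, 156, 166, 200, 214] → cuts [12, 79, 97, 105, 142, 158, 168, 202, 216]

All cut coordinates (distinct, sorted): [5, 12, 21, 33, 43, 52, 64, 69, 74, 79, 93, 97, 105, 115, 119, 132, 142, 150, 158, 168, 180, 187, 202, 216, 235, 246, 251, 253, 263]

Fragment lengths:
  [0,5): 5 bp
  [5,12): 7 bp
  [12,21): 9 bp
  [21,33): 12 bp
  [33,43): 10 bp
  [43,52): 9 bp
  [52,64): 12 bp
  [64,69): 5 bp
  [69,74): 5 bp
  [74,79): 5 bp
  [79,93): 14 bp
  [93,97): 4 bp
  [97,105): 8 bp
  [105,115): 10 bp
  [115,119): 4 bp
  [119,132): 13 bp
  [132,142): 10 bp
  [142,150): 8 bp
  [150,158): 8 bp
  [158,168): 10 bp
  [168,180): 12 bp
  [180,187): 7 bp
  [187,202): 15 bp
  [202,216): 14 bp
  [216,235): 19 bp
  [235,246): 11 bp
  [246,251): 5 bp
  [251,253): 2 bp
  [253,263): 10 bp
  [263,266): 3 bp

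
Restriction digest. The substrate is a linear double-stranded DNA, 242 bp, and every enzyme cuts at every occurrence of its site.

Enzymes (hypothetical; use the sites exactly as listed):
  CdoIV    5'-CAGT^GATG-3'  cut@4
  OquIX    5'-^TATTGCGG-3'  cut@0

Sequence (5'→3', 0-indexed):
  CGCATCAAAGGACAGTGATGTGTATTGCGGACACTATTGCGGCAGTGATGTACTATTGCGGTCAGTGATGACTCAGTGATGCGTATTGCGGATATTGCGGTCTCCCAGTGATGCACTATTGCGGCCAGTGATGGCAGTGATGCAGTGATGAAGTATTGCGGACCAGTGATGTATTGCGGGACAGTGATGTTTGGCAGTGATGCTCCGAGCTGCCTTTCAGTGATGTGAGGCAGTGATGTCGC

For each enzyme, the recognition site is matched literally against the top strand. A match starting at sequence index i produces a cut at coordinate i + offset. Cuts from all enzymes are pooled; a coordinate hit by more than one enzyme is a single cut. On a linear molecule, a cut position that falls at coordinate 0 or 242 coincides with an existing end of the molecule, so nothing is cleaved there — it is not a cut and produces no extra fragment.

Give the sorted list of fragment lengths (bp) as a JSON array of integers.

Per-enzyme occurrences:
  CdoIV CAGTGATG/4: at [12, 42, 62, 73, 105, 125, 134, 142, 163, 181, 194, 217, 230] ⇒ [16, 46, 66, 77, 109, 129, 138, 146, 167, 185, 198, 221, 234]
  OquIX TATTGCGG/0: at [22, 34, 53, 83, 92, 116, 153, 171] ⇒ [22, 34, 53, 83, 92, 116, 153, 171]

Pooled cuts: [16, 22, 34, 46, 53, 66, 77, 83, 92, 109, 116, 129, 138, 146, 153, 167, 171, 185, 198, 221, 234]

Fragment lengths:
  [0,16): 16 bp
  [16,22): 6 bp
  [22,34): 12 bp
  [34,46): 12 bp
  [46,53): 7 bp
  [53,66): 13 bp
  [66,77): 11 bp
  [77,83): 6 bp
  [83,92): 9 bp
  [92,109): 17 bp
  [109,116): 7 bp
  [116,129): 13 bp
  [129,138): 9 bp
  [138,146): 8 bp
  [146,153): 7 bp
  [153,167): 14 bp
  [167,171): 4 bp
  [171,185): 14 bp
  [185,198): 13 bp
  [198,221): 23 bp
  [221,234): 13 bp
  [234,242): 8 bp

[4,6,6,7,7,7,8,8,9,9,11,12,12,13,13,13,13,14,14,16,17,23]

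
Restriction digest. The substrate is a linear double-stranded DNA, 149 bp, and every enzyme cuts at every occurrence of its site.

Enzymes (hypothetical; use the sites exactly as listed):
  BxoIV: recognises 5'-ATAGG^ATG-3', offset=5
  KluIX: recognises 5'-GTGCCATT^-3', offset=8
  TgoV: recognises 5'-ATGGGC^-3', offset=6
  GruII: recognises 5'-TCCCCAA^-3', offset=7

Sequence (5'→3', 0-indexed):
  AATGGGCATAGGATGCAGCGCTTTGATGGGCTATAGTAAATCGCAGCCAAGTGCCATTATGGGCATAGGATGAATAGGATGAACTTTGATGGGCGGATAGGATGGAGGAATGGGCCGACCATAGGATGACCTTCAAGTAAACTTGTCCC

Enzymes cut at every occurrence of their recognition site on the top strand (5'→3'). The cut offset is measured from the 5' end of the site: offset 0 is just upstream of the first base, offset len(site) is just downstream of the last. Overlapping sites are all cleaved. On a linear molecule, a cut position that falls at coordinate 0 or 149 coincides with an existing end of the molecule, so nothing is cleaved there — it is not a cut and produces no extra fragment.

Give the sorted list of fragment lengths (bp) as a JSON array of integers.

[5,5,6,7,7,9,10,14,16,19,24,27]

Site scan:
  BxoIV ATAGGATG/5: at [7, 64, 73, 96, 120] ⇒ [12, 69, 78, 101, 125]
  KluIX GTGCCATT/8: at [50] ⇒ [58]
  TgoV ATGGGC/6: at [1, 25, 58, 88, 109] ⇒ [7, 31, 64, 94, 115]
  GruII (TCCCCAA, off=7): no sites

All cut coordinates (distinct, sorted): [7, 12, 31, 58, 64, 69, 78, 94, 101, 115, 125]

Fragments:
  [0,7): 7 bp
  [7,12): 5 bp
  [12,31): 19 bp
  [31,58): 27 bp
  [58,64): 6 bp
  [64,69): 5 bp
  [69,78): 9 bp
  [78,94): 16 bp
  [94,101): 7 bp
  [101,115): 14 bp
  [115,125): 10 bp
  [125,149): 24 bp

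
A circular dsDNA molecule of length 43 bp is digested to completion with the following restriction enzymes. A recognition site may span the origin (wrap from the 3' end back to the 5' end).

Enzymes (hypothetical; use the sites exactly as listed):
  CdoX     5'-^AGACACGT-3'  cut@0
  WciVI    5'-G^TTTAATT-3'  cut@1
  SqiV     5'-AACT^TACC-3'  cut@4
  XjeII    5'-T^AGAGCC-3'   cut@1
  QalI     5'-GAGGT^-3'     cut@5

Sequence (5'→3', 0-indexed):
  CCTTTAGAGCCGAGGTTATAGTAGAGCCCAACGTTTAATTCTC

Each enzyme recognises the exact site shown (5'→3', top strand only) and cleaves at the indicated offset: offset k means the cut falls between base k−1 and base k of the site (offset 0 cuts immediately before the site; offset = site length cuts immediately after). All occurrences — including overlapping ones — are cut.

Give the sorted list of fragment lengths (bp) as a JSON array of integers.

Site scan:
  CdoX (AGACACGT, off=0): no sites
  WciVI (GTTTAATT, off=1): starts [32] → cuts [33]
  SqiV (AACTTACC, off=4): no sites
  XjeII (TAGAGCC, off=1): starts [4, 21] → cuts [5, 22]
  QalI (GAGGT, off=5): starts [11] → cuts [16]

All cut coordinates (distinct, sorted): [5, 16, 22, 33]

Fragment lengths:
  5→16: 11 bp
  16→22: 6 bp
  22→33: 11 bp
  33→5 (wrap): 43-33+5 = 15 bp

[6,11,11,15]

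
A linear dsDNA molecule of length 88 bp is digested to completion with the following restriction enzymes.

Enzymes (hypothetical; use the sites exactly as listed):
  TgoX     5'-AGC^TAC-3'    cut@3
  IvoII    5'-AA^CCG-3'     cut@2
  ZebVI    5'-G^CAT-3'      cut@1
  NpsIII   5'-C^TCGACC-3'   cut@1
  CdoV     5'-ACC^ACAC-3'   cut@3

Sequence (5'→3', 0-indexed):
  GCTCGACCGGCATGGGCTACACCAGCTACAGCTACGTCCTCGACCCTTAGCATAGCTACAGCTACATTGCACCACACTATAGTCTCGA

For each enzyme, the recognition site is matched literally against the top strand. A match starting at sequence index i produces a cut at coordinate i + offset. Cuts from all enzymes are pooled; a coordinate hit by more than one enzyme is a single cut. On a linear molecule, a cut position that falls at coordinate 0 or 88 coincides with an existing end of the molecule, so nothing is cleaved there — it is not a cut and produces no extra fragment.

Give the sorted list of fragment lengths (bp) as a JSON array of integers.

Site scan:
  TgoX (AGCTAC, off=3): starts [23, 29, 53, 59] → cuts [26, 32, 56, 62]
  IvoII (AACCG, off=2): no sites
  ZebVI (GCAT, off=1): starts [9, 49] → cuts [10, 50]
  NpsIII (CTCGACC, off=1): starts [1, 38] → cuts [2, 39]
  CdoV (ACCACAC, off=3): starts [70] → cuts [73]

All cut coordinates (distinct, sorted): [2, 10, 26, 32, 39, 50, 56, 62, 73]

Fragment lengths:
  [0,2): 2 bp
  [2,10): 8 bp
  [10,26): 16 bp
  [26,32): 6 bp
  [32,39): 7 bp
  [39,50): 11 bp
  [50,56): 6 bp
  [56,62): 6 bp
  [62,73): 11 bp
  [73,88): 15 bp

[2,6,6,6,7,8,11,11,15,16]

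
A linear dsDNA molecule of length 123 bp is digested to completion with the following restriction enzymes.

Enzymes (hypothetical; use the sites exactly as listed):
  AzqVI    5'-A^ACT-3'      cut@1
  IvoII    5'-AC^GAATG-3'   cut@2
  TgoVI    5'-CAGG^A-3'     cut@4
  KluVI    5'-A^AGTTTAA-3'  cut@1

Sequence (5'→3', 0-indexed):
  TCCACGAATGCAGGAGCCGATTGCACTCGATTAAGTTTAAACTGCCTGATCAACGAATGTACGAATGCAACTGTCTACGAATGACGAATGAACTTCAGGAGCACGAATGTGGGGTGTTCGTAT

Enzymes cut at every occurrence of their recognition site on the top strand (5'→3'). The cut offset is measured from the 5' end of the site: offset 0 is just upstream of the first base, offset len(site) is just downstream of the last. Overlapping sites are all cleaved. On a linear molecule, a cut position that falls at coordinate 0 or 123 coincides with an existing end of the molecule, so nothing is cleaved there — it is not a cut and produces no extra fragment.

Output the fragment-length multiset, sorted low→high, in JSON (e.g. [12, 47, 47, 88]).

Scan for sites:
  AzqVI AACT/1: at [39, 68, 90] ⇒ [40, 69, 91]
  IvoII ACGAATG/2: at [3, 52, 60, 76, 83, 102] ⇒ [5, 54, 62, 78, 85, 104]
  TgoVI CAGGA/4: at [10, 95] ⇒ [14, 99]
  KluVI AAGTTTAA/1: at [32] ⇒ [33]

All cut coordinates (distinct, sorted): [5, 14, 33, 40, 54, 62, 69, 78, 85, 91, 99, 104]

Fragments:
  [0,5): 5 bp
  [5,14): 9 bp
  [14,33): 19 bp
  [33,40): 7 bp
  [40,54): 14 bp
  [54,62): 8 bp
  [62,69): 7 bp
  [69,78): 9 bp
  [78,85): 7 bp
  [85,91): 6 bp
  [91,99): 8 bp
  [99,104): 5 bp
  [104,123): 19 bp

[5,5,6,7,7,7,8,8,9,9,14,19,19]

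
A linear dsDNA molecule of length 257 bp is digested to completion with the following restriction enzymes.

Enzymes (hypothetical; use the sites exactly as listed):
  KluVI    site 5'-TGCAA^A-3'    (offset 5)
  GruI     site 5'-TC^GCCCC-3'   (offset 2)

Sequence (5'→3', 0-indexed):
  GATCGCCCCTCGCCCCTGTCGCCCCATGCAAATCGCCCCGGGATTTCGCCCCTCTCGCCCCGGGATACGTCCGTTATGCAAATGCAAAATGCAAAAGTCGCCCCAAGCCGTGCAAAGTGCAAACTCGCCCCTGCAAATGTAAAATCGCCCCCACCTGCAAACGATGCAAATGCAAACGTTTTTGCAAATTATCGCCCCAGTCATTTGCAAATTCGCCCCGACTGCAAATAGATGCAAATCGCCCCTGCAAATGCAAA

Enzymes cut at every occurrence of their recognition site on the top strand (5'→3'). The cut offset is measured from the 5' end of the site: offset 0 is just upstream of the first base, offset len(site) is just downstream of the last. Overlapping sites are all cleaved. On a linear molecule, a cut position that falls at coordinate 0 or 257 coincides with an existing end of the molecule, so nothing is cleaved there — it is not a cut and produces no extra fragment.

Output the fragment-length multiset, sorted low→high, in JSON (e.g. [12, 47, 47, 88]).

[1,3,3,4,4,4,5,6,6,6,6,7,7,7,9,9,9,10,10,10,10,11,12,13,13,14,16,17,25]

Site scan:
  KluVI (TGCAAA, off=5): starts [26, 76, 82, 89, 110, 117, 131, 155, 164, 170, 182, 205, 222, 232, 245, 251] → cuts [31, 81, 87, 94, 115, 122, 136, 160, 169, 175, 187, 210, 227, 237, 250, 256]
  GruI (TCGCCCC, off=2): starts [2, 9, 18, 32, 45, 54, 97, 124, 144, 191, 212, 238] → cuts [4, 11, 20, 34, 47, 56, 99, 126, 146, 193, 214, 240]

Pooled cuts: [4, 11, 20, 31, 34, 47, 56, 81, 87, 94, 99, 115, 122, 126, 136, 146, 160, 169, 175, 187, 193, 210, 214, 227, 237, 240, 250, 256]

Fragment lengths:
  [0,4): 4 bp
  [4,11): 7 bp
  [11,20): 9 bp
  [20,31): 11 bp
  [31,34): 3 bp
  [34,47): 13 bp
  [47,56): 9 bp
  [56,81): 25 bp
  [81,87): 6 bp
  [87,94): 7 bp
  [94,99): 5 bp
  [99,115): 16 bp
  [115,122): 7 bp
  [122,126): 4 bp
  [126,136): 10 bp
  [136,146): 10 bp
  [146,160): 14 bp
  [160,169): 9 bp
  [169,175): 6 bp
  [175,187): 12 bp
  [187,193): 6 bp
  [193,210): 17 bp
  [210,214): 4 bp
  [214,227): 13 bp
  [227,237): 10 bp
  [237,240): 3 bp
  [240,250): 10 bp
  [250,256): 6 bp
  [256,257): 1 bp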